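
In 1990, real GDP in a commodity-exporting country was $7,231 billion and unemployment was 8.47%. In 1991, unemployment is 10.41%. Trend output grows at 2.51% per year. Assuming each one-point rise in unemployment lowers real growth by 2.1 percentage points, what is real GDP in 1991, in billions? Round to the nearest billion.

$7,118 billion

Δu = 10.41 - 8.47 = 1.94 points.
Okun's law (growth form): g_Y = g_Y* - β × Δu = 2.51 - 2.1 × (1.94) = 2.51 - 4.074 = -1.564%.
Real GDP in the next year = 7231 × (1 - 1.564/100) = 7231 × 0.98436 ≈ 7118 billion.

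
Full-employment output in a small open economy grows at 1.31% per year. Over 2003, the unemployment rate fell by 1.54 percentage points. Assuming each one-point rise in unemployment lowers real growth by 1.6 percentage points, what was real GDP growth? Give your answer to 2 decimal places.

Growth-rate Okun's law: g_Y = g_Y* - β × Δu.
g_Y = 1.31 - 1.6 × (-1.54) = 1.31 + 2.464 = 3.774%, i.e. 3.77% to 2 d.p.

3.77%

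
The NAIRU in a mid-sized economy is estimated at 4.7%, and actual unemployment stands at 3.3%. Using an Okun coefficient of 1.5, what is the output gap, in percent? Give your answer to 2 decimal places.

The unemployment gap is 3.3 - 4.7 = -1.4 percentage points.
Okun's law gives an output gap of -1.5 × (-1.4) = 2.1%, i.e. 2.10% above potential.

2.10%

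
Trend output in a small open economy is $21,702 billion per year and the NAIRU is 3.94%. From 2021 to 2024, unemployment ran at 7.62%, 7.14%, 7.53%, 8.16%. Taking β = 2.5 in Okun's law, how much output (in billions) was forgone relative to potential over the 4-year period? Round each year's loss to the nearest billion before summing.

$7,971 billion

Year 2021: gap = -2.5 × (7.62 - 3.94) = -9.2%, loss ≈ 21702 × 9.2/100 ≈ 1997.
Year 2022: gap = -2.5 × (7.14 - 3.94) = -8%, loss ≈ 21702 × 8/100 ≈ 1736.
Year 2023: gap = -2.5 × (7.53 - 3.94) = -8.975%, loss ≈ 21702 × 8.975/100 ≈ 1948.
Year 2024: gap = -2.5 × (8.16 - 3.94) = -10.55%, loss ≈ 21702 × 10.55/100 ≈ 2290.
Total lost output = 1997 + 1736 + 1948 + 2290 = 7971 billion.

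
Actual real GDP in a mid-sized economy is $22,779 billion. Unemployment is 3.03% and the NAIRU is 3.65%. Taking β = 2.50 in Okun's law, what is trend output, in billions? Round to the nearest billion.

Unemployment gap = 3.03 - 3.65 = -0.62 points, so output gap = -2.5 × (-0.62) = 1.55%.
Since Y = Y* × (1 + gap/100), Y* = 22779/1.0155 ≈ 22431 billion.

$22,431 billion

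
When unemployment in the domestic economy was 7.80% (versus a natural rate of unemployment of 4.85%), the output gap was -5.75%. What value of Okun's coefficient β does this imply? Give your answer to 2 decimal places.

β ≈ 1.95

Okun's law: output gap = -β × (u - u*).
-5.75 = -β × (7.8 - 4.85) = -β × 2.95, so β = 5.75/2.95 = 1.95.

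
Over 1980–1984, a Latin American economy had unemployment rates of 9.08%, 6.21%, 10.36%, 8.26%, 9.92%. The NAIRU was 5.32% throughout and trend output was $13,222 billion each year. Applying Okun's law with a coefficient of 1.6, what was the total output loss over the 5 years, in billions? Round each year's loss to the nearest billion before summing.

$3,644 billion

Year 1980: gap = -1.6 × (9.08 - 5.32) = -6.016%, loss ≈ 13222 × 6.016/100 ≈ 795.
Year 1981: gap = -1.6 × (6.21 - 5.32) = -1.424%, loss ≈ 13222 × 1.424/100 ≈ 188.
Year 1982: gap = -1.6 × (10.36 - 5.32) = -8.064%, loss ≈ 13222 × 8.064/100 ≈ 1066.
Year 1983: gap = -1.6 × (8.26 - 5.32) = -4.704%, loss ≈ 13222 × 4.704/100 ≈ 622.
Year 1984: gap = -1.6 × (9.92 - 5.32) = -7.36%, loss ≈ 13222 × 7.36/100 ≈ 973.
Total lost output = 795 + 188 + 1066 + 622 + 973 = 3644 billion.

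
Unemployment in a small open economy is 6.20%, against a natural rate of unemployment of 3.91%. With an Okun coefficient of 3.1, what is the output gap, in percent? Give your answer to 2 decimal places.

-7.10%

The unemployment gap is 6.2 - 3.91 = 2.29 percentage points.
Okun's law gives an output gap of -3.1 × 2.29 = -7.099%, i.e. 7.10% below potential.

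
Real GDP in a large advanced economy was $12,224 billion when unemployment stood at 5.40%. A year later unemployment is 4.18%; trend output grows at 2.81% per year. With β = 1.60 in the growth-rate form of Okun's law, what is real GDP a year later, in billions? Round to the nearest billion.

Δu = 4.18 - 5.4 = -1.22 points.
Okun's law (growth form): g_Y = g_Y* - β × Δu = 2.81 - 1.60 × (-1.22) = 2.81 + 1.952 = 4.762%.
Real GDP in the next year = 12224 × (1 + 4.762/100) = 12224 × 1.04762 ≈ 12806 billion.

$12,806 billion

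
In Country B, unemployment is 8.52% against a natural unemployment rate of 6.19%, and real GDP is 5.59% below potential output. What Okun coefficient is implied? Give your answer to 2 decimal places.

Okun's law: output gap = -β × (u - u*).
-5.59 = -β × (8.52 - 6.19) = -β × 2.33, so β = 5.59/2.33 = 2.40.

β ≈ 2.40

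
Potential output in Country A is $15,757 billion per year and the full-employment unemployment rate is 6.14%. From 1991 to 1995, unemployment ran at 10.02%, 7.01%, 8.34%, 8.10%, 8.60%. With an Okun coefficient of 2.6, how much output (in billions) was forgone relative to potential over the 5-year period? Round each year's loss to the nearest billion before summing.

$4,658 billion

Year 1991: gap = -2.6 × (10.02 - 6.14) = -10.088%, loss ≈ 15757 × 10.088/100 ≈ 1590.
Year 1992: gap = -2.6 × (7.01 - 6.14) = -2.262%, loss ≈ 15757 × 2.262/100 ≈ 356.
Year 1993: gap = -2.6 × (8.34 - 6.14) = -5.72%, loss ≈ 15757 × 5.72/100 ≈ 901.
Year 1994: gap = -2.6 × (8.1 - 6.14) = -5.096%, loss ≈ 15757 × 5.096/100 ≈ 803.
Year 1995: gap = -2.6 × (8.6 - 6.14) = -6.396%, loss ≈ 15757 × 6.396/100 ≈ 1008.
Total lost output = 1590 + 356 + 901 + 803 + 1008 = 4658 billion.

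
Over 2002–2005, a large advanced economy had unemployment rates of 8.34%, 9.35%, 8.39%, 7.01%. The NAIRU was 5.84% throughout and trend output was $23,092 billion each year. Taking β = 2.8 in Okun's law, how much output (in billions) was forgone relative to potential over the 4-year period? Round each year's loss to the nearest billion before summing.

Year 2002: gap = -2.8 × (8.34 - 5.84) = -7%, loss ≈ 23092 × 7/100 ≈ 1616.
Year 2003: gap = -2.8 × (9.35 - 5.84) = -9.828%, loss ≈ 23092 × 9.828/100 ≈ 2269.
Year 2004: gap = -2.8 × (8.39 - 5.84) = -7.14%, loss ≈ 23092 × 7.14/100 ≈ 1649.
Year 2005: gap = -2.8 × (7.01 - 5.84) = -3.276%, loss ≈ 23092 × 3.276/100 ≈ 756.
Total lost output = 1616 + 2269 + 1649 + 756 = 6290 billion.

$6,290 billion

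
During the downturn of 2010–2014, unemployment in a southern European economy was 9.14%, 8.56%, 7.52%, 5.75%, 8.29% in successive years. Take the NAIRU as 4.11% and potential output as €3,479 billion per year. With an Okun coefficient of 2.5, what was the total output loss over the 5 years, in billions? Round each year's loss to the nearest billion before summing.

Year 2010: gap = -2.5 × (9.14 - 4.11) = -12.575%, loss ≈ 3479 × 12.575/100 ≈ 437.
Year 2011: gap = -2.5 × (8.56 - 4.11) = -11.125%, loss ≈ 3479 × 11.125/100 ≈ 387.
Year 2012: gap = -2.5 × (7.52 - 4.11) = -8.525%, loss ≈ 3479 × 8.525/100 ≈ 297.
Year 2013: gap = -2.5 × (5.75 - 4.11) = -4.1%, loss ≈ 3479 × 4.1/100 ≈ 143.
Year 2014: gap = -2.5 × (8.29 - 4.11) = -10.45%, loss ≈ 3479 × 10.45/100 ≈ 364.
Total lost output = 437 + 387 + 297 + 143 + 364 = 1628 billion.

€1,628 billion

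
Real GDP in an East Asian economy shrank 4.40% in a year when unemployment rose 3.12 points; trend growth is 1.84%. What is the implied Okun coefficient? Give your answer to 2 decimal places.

Growth form: g_Y = g_Y* - β × Δu, so β = (g_Y* - g_Y)/Δu.
β = (1.84 + 4.4)/3.12 = 6.24/3.12 = 2.00.

β ≈ 2.00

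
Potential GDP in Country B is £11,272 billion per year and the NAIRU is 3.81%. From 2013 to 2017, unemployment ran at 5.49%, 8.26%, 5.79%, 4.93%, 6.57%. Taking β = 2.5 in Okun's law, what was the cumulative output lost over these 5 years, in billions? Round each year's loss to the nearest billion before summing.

Year 2013: gap = -2.5 × (5.49 - 3.81) = -4.2%, loss ≈ 11272 × 4.2/100 ≈ 473.
Year 2014: gap = -2.5 × (8.26 - 3.81) = -11.125%, loss ≈ 11272 × 11.125/100 ≈ 1254.
Year 2015: gap = -2.5 × (5.79 - 3.81) = -4.95%, loss ≈ 11272 × 4.95/100 ≈ 558.
Year 2016: gap = -2.5 × (4.93 - 3.81) = -2.8%, loss ≈ 11272 × 2.8/100 ≈ 316.
Year 2017: gap = -2.5 × (6.57 - 3.81) = -6.9%, loss ≈ 11272 × 6.9/100 ≈ 778.
Total lost output = 473 + 1254 + 558 + 316 + 778 = 3379 billion.

£3,379 billion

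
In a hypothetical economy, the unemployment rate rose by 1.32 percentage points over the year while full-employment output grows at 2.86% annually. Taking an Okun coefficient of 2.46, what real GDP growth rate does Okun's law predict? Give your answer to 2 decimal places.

-0.39%

Growth-rate Okun's law: g_Y = g_Y* - β × Δu.
g_Y = 2.86 - 2.46 × (1.32) = 2.86 - 3.2472 = -0.3872%, i.e. -0.39% to 2 d.p.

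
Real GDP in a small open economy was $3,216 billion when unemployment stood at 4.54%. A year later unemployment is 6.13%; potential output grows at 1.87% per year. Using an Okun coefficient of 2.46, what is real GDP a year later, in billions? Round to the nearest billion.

Δu = 6.13 - 4.54 = 1.59 points.
Okun's law (growth form): g_Y = g_Y* - β × Δu = 1.87 - 2.46 × (1.59) = 1.87 - 3.9114 = -2.0414%.
Real GDP in the next year = 3216 × (1 - 2.0414/100) = 3216 × 0.979586 ≈ 3150 billion.

$3,150 billion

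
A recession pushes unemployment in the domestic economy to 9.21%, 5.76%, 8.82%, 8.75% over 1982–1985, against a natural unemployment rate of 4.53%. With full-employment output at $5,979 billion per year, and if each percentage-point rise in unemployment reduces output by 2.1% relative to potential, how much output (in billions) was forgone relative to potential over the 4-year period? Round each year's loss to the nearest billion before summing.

$1,811 billion

Year 1982: gap = -2.1 × (9.21 - 4.53) = -9.828%, loss ≈ 5979 × 9.828/100 ≈ 588.
Year 1983: gap = -2.1 × (5.76 - 4.53) = -2.583%, loss ≈ 5979 × 2.583/100 ≈ 154.
Year 1984: gap = -2.1 × (8.82 - 4.53) = -9.009%, loss ≈ 5979 × 9.009/100 ≈ 539.
Year 1985: gap = -2.1 × (8.75 - 4.53) = -8.862%, loss ≈ 5979 × 8.862/100 ≈ 530.
Total lost output = 588 + 154 + 539 + 530 = 1811 billion.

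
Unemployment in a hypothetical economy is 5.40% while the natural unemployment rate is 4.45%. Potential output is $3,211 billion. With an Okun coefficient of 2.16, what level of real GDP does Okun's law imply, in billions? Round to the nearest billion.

Unemployment gap = 5.4 - 4.45 = 0.95 points, so the output gap is -2.16 × 0.95 = -2.052%.
Actual GDP = 3211 × (1 - 2.052/100) = 3211 × 0.97948 ≈ 3145 billion.

$3,145 billion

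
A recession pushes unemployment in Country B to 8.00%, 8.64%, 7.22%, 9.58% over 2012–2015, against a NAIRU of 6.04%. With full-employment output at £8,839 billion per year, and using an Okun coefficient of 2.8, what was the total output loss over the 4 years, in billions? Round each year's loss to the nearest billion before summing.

£2,296 billion

Year 2012: gap = -2.8 × (8 - 6.04) = -5.488%, loss ≈ 8839 × 5.488/100 ≈ 485.
Year 2013: gap = -2.8 × (8.64 - 6.04) = -7.28%, loss ≈ 8839 × 7.28/100 ≈ 643.
Year 2014: gap = -2.8 × (7.22 - 6.04) = -3.304%, loss ≈ 8839 × 3.304/100 ≈ 292.
Year 2015: gap = -2.8 × (9.58 - 6.04) = -9.912%, loss ≈ 8839 × 9.912/100 ≈ 876.
Total lost output = 485 + 643 + 292 + 876 = 2296 billion.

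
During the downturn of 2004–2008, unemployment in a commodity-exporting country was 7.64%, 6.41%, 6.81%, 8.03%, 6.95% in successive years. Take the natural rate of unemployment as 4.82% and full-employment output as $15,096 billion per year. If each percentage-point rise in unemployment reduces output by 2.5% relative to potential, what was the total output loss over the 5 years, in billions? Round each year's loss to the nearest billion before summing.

Year 2004: gap = -2.5 × (7.64 - 4.82) = -7.05%, loss ≈ 15096 × 7.05/100 ≈ 1064.
Year 2005: gap = -2.5 × (6.41 - 4.82) = -3.975%, loss ≈ 15096 × 3.975/100 ≈ 600.
Year 2006: gap = -2.5 × (6.81 - 4.82) = -4.975%, loss ≈ 15096 × 4.975/100 ≈ 751.
Year 2007: gap = -2.5 × (8.03 - 4.82) = -8.025%, loss ≈ 15096 × 8.025/100 ≈ 1211.
Year 2008: gap = -2.5 × (6.95 - 4.82) = -5.325%, loss ≈ 15096 × 5.325/100 ≈ 804.
Total lost output = 1064 + 600 + 751 + 1211 + 804 = 4430 billion.

$4,430 billion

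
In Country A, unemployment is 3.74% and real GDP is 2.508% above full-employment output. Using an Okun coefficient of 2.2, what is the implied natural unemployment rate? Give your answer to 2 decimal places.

4.88%

From Okun's law, u - u* = -(output gap)/β = -(2.508)/2.2 = -1.14 points.
So u* = 3.74 + 1.14 = 4.88%.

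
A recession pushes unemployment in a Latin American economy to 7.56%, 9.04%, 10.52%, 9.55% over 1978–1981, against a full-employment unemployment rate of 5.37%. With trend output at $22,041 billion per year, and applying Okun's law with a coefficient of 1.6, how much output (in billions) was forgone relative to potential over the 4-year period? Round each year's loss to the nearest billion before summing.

Year 1978: gap = -1.6 × (7.56 - 5.37) = -3.504%, loss ≈ 22041 × 3.504/100 ≈ 772.
Year 1979: gap = -1.6 × (9.04 - 5.37) = -5.872%, loss ≈ 22041 × 5.872/100 ≈ 1294.
Year 1980: gap = -1.6 × (10.52 - 5.37) = -8.24%, loss ≈ 22041 × 8.24/100 ≈ 1816.
Year 1981: gap = -1.6 × (9.55 - 5.37) = -6.688%, loss ≈ 22041 × 6.688/100 ≈ 1474.
Total lost output = 772 + 1294 + 1816 + 1474 = 5356 billion.

$5,356 billion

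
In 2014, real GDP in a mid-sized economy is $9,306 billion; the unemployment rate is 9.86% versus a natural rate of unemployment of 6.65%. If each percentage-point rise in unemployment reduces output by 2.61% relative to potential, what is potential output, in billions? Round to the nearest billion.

$10,157 billion

Unemployment gap = 9.86 - 6.65 = 3.21 points, so output gap = -2.61 × 3.21 = -8.3781%.
Since Y = Y* × (1 + gap/100), Y* = 9306/0.916219 ≈ 10157 billion.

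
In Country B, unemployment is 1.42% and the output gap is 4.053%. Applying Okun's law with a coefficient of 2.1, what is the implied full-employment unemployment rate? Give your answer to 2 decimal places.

From Okun's law, u - u* = -(output gap)/β = -(4.053)/2.1 = -1.93 points.
So u* = 1.42 + 1.93 = 3.35%.

3.35%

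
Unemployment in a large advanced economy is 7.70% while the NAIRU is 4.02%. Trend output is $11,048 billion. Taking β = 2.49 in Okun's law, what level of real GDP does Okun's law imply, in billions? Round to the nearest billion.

$10,036 billion

Unemployment gap = 7.7 - 4.02 = 3.68 points, so the output gap is -2.49 × 3.68 = -9.1632%.
Actual GDP = 11048 × (1 - 9.1632/100) = 11048 × 0.908368 ≈ 10036 billion.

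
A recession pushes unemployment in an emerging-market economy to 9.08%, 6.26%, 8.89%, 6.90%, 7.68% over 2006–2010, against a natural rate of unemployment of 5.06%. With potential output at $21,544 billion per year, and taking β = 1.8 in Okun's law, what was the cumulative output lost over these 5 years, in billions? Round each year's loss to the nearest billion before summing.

$5,239 billion

Year 2006: gap = -1.8 × (9.08 - 5.06) = -7.236%, loss ≈ 21544 × 7.236/100 ≈ 1559.
Year 2007: gap = -1.8 × (6.26 - 5.06) = -2.16%, loss ≈ 21544 × 2.16/100 ≈ 465.
Year 2008: gap = -1.8 × (8.89 - 5.06) = -6.894%, loss ≈ 21544 × 6.894/100 ≈ 1485.
Year 2009: gap = -1.8 × (6.9 - 5.06) = -3.312%, loss ≈ 21544 × 3.312/100 ≈ 714.
Year 2010: gap = -1.8 × (7.68 - 5.06) = -4.716%, loss ≈ 21544 × 4.716/100 ≈ 1016.
Total lost output = 1559 + 465 + 1485 + 714 + 1016 = 5239 billion.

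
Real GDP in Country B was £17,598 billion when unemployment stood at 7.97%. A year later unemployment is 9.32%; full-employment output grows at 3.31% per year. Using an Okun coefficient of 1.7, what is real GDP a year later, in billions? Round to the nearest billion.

£17,777 billion

Δu = 9.32 - 7.97 = 1.35 points.
Okun's law (growth form): g_Y = g_Y* - β × Δu = 3.31 - 1.7 × (1.35) = 3.31 - 2.295 = 1.015%.
Real GDP in the next year = 17598 × (1 + 1.015/100) = 17598 × 1.01015 ≈ 17777 billion.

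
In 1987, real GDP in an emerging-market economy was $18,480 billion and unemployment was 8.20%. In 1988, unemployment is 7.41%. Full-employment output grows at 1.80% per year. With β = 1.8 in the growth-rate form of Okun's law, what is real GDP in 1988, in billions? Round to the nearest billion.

Δu = 7.41 - 8.2 = -0.79 points.
Okun's law (growth form): g_Y = g_Y* - β × Δu = 1.80 - 1.8 × (-0.79) = 1.8 + 1.422 = 3.222%.
Real GDP in the next year = 18480 × (1 + 3.222/100) = 18480 × 1.03222 ≈ 19075 billion.

$19,075 billion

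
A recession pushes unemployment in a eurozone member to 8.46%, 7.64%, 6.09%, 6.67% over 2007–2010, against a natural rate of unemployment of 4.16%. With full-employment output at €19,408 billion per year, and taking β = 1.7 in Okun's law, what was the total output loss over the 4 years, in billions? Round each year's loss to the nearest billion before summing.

Year 2007: gap = -1.7 × (8.46 - 4.16) = -7.31%, loss ≈ 19408 × 7.31/100 ≈ 1419.
Year 2008: gap = -1.7 × (7.64 - 4.16) = -5.916%, loss ≈ 19408 × 5.916/100 ≈ 1148.
Year 2009: gap = -1.7 × (6.09 - 4.16) = -3.281%, loss ≈ 19408 × 3.281/100 ≈ 637.
Year 2010: gap = -1.7 × (6.67 - 4.16) = -4.267%, loss ≈ 19408 × 4.267/100 ≈ 828.
Total lost output = 1419 + 1148 + 637 + 828 = 4032 billion.

€4,032 billion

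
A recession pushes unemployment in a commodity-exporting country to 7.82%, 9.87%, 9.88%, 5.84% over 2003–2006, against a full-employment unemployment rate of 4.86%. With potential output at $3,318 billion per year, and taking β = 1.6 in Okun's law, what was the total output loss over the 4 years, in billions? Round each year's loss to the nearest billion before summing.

$742 billion

Year 2003: gap = -1.6 × (7.82 - 4.86) = -4.736%, loss ≈ 3318 × 4.736/100 ≈ 157.
Year 2004: gap = -1.6 × (9.87 - 4.86) = -8.016%, loss ≈ 3318 × 8.016/100 ≈ 266.
Year 2005: gap = -1.6 × (9.88 - 4.86) = -8.032%, loss ≈ 3318 × 8.032/100 ≈ 267.
Year 2006: gap = -1.6 × (5.84 - 4.86) = -1.568%, loss ≈ 3318 × 1.568/100 ≈ 52.
Total lost output = 157 + 266 + 267 + 52 = 742 billion.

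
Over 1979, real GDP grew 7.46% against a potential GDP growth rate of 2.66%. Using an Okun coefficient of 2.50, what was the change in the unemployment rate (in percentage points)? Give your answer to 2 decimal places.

-1.92 percentage points

Growth-rate Okun's law: g_Y = g_Y* - β × Δu, so Δu = (g_Y* - g_Y)/β.
Δu = (2.66 - 7.46)/2.50 = -4.8/2.50 = -1.92 percentage points.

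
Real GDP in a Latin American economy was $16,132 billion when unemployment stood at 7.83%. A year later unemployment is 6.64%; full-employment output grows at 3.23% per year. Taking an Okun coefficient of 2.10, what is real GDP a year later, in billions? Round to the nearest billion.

Δu = 6.64 - 7.83 = -1.19 points.
Okun's law (growth form): g_Y = g_Y* - β × Δu = 3.23 - 2.10 × (-1.19) = 3.23 + 2.499 = 5.729%.
Real GDP in the next year = 16132 × (1 + 5.729/100) = 16132 × 1.05729 ≈ 17056 billion.

$17,056 billion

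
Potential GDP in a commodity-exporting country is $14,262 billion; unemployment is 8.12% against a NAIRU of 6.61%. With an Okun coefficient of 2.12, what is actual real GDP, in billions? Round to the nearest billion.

Unemployment gap = 8.12 - 6.61 = 1.51 points, so the output gap is -2.12 × 1.51 = -3.2012%.
Actual GDP = 14262 × (1 - 3.2012/100) = 14262 × 0.967988 ≈ 13805 billion.

$13,805 billion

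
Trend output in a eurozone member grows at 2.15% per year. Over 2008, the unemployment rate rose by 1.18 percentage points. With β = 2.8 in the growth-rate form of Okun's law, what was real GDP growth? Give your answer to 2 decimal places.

-1.15%

Growth-rate Okun's law: g_Y = g_Y* - β × Δu.
g_Y = 2.15 - 2.8 × (1.18) = 2.15 - 3.304 = -1.154%, i.e. -1.15% to 2 d.p.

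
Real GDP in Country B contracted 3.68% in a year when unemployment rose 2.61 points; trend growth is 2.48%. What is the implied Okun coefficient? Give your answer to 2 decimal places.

β ≈ 2.36

Growth form: g_Y = g_Y* - β × Δu, so β = (g_Y* - g_Y)/Δu.
β = (2.48 + 3.68)/2.61 = 6.16/2.61 = 2.36.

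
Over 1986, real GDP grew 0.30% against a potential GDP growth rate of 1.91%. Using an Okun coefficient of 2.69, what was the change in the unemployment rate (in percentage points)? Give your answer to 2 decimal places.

0.60 percentage points

Growth-rate Okun's law: g_Y = g_Y* - β × Δu, so Δu = (g_Y* - g_Y)/β.
Δu = (1.91 - 0.3)/2.69 = 1.61/2.69 = 0.60 percentage points.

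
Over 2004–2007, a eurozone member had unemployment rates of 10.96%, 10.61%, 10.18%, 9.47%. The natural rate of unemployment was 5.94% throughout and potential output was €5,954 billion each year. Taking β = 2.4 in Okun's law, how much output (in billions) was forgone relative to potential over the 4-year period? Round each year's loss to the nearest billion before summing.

€2,494 billion

Year 2004: gap = -2.4 × (10.96 - 5.94) = -12.048%, loss ≈ 5954 × 12.048/100 ≈ 717.
Year 2005: gap = -2.4 × (10.61 - 5.94) = -11.208%, loss ≈ 5954 × 11.208/100 ≈ 667.
Year 2006: gap = -2.4 × (10.18 - 5.94) = -10.176%, loss ≈ 5954 × 10.176/100 ≈ 606.
Year 2007: gap = -2.4 × (9.47 - 5.94) = -8.472%, loss ≈ 5954 × 8.472/100 ≈ 504.
Total lost output = 717 + 667 + 606 + 504 = 2494 billion.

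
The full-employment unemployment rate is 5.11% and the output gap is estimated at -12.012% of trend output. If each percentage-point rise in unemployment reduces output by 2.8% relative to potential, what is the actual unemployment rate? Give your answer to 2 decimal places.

9.40%

From Okun's law, u - u* = -(output gap)/β = -(-12.012)/2.8 = 4.29 points.
So u = 5.11 + 4.29 = 9.40%.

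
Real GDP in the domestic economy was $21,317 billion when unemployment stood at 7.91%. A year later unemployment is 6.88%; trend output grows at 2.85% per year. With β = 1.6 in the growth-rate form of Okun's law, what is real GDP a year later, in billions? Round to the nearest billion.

Δu = 6.88 - 7.91 = -1.03 points.
Okun's law (growth form): g_Y = g_Y* - β × Δu = 2.85 - 1.6 × (-1.03) = 2.85 + 1.648 = 4.498%.
Real GDP in the next year = 21317 × (1 + 4.498/100) = 21317 × 1.04498 ≈ 22276 billion.

$22,276 billion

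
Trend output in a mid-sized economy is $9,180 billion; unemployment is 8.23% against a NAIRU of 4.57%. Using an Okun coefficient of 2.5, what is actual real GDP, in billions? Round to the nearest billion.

$8,340 billion

Unemployment gap = 8.23 - 4.57 = 3.66 points, so the output gap is -2.5 × 3.66 = -9.15%.
Actual GDP = 9180 × (1 - 9.15/100) = 9180 × 0.9085 ≈ 8340 billion.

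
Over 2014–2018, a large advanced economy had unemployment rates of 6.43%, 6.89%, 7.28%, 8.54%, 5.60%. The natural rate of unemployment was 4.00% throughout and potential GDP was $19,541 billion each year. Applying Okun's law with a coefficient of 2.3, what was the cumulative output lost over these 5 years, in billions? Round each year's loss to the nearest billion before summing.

Year 2014: gap = -2.3 × (6.43 - 4) = -5.589%, loss ≈ 19541 × 5.589/100 ≈ 1092.
Year 2015: gap = -2.3 × (6.89 - 4) = -6.647%, loss ≈ 19541 × 6.647/100 ≈ 1299.
Year 2016: gap = -2.3 × (7.28 - 4) = -7.544%, loss ≈ 19541 × 7.544/100 ≈ 1474.
Year 2017: gap = -2.3 × (8.54 - 4) = -10.442%, loss ≈ 19541 × 10.442/100 ≈ 2040.
Year 2018: gap = -2.3 × (5.6 - 4) = -3.68%, loss ≈ 19541 × 3.68/100 ≈ 719.
Total lost output = 1092 + 1299 + 1474 + 2040 + 719 = 6624 billion.

$6,624 billion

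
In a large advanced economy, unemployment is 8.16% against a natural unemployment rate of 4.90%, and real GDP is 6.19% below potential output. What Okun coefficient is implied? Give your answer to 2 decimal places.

β ≈ 1.90

Okun's law: output gap = -β × (u - u*).
-6.19 = -β × (8.16 - 4.9) = -β × 3.26, so β = 6.19/3.26 = 1.90.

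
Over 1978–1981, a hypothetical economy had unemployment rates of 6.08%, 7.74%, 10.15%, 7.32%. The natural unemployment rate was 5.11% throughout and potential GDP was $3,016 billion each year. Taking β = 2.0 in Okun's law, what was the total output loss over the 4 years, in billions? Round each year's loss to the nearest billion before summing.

Year 1978: gap = -2.0 × (6.08 - 5.11) = -1.94%, loss ≈ 3016 × 1.94/100 ≈ 59.
Year 1979: gap = -2.0 × (7.74 - 5.11) = -5.26%, loss ≈ 3016 × 5.26/100 ≈ 159.
Year 1980: gap = -2.0 × (10.15 - 5.11) = -10.08%, loss ≈ 3016 × 10.08/100 ≈ 304.
Year 1981: gap = -2.0 × (7.32 - 5.11) = -4.42%, loss ≈ 3016 × 4.42/100 ≈ 133.
Total lost output = 59 + 159 + 304 + 133 = 655 billion.

$655 billion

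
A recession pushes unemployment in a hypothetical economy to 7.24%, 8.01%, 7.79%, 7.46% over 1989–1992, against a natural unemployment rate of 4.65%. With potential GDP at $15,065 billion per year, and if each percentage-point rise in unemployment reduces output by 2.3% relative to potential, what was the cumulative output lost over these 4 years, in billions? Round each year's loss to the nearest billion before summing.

$4,123 billion

Year 1989: gap = -2.3 × (7.24 - 4.65) = -5.957%, loss ≈ 15065 × 5.957/100 ≈ 897.
Year 1990: gap = -2.3 × (8.01 - 4.65) = -7.728%, loss ≈ 15065 × 7.728/100 ≈ 1164.
Year 1991: gap = -2.3 × (7.79 - 4.65) = -7.222%, loss ≈ 15065 × 7.222/100 ≈ 1088.
Year 1992: gap = -2.3 × (7.46 - 4.65) = -6.463%, loss ≈ 15065 × 6.463/100 ≈ 974.
Total lost output = 897 + 1164 + 1088 + 974 = 4123 billion.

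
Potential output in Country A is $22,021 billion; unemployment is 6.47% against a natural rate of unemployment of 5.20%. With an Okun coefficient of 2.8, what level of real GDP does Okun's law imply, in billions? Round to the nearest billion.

$21,238 billion

Unemployment gap = 6.47 - 5.2 = 1.27 points, so the output gap is -2.8 × 1.27 = -3.556%.
Actual GDP = 22021 × (1 - 3.556/100) = 22021 × 0.96444 ≈ 21238 billion.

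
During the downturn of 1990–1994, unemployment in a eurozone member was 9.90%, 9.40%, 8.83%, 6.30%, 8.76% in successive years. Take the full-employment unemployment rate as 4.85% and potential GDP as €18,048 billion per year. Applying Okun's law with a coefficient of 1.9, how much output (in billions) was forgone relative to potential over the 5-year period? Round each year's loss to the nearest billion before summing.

Year 1990: gap = -1.9 × (9.9 - 4.85) = -9.595%, loss ≈ 18048 × 9.595/100 ≈ 1732.
Year 1991: gap = -1.9 × (9.4 - 4.85) = -8.645%, loss ≈ 18048 × 8.645/100 ≈ 1560.
Year 1992: gap = -1.9 × (8.83 - 4.85) = -7.562%, loss ≈ 18048 × 7.562/100 ≈ 1365.
Year 1993: gap = -1.9 × (6.3 - 4.85) = -2.755%, loss ≈ 18048 × 2.755/100 ≈ 497.
Year 1994: gap = -1.9 × (8.76 - 4.85) = -7.429%, loss ≈ 18048 × 7.429/100 ≈ 1341.
Total lost output = 1732 + 1560 + 1365 + 497 + 1341 = 6495 billion.

€6,495 billion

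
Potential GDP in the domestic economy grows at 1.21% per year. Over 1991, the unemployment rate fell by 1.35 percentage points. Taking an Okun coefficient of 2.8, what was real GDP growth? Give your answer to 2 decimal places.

4.99%

Growth-rate Okun's law: g_Y = g_Y* - β × Δu.
g_Y = 1.21 - 2.8 × (-1.35) = 1.21 + 3.78 = 4.99%, i.e. 4.99% to 2 d.p.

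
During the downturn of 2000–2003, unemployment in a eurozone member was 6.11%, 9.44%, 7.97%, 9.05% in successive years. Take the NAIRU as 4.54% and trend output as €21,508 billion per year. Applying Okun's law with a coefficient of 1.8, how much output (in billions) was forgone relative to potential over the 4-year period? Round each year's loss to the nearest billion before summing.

€5,579 billion

Year 2000: gap = -1.8 × (6.11 - 4.54) = -2.826%, loss ≈ 21508 × 2.826/100 ≈ 608.
Year 2001: gap = -1.8 × (9.44 - 4.54) = -8.82%, loss ≈ 21508 × 8.82/100 ≈ 1897.
Year 2002: gap = -1.8 × (7.97 - 4.54) = -6.174%, loss ≈ 21508 × 6.174/100 ≈ 1328.
Year 2003: gap = -1.8 × (9.05 - 4.54) = -8.118%, loss ≈ 21508 × 8.118/100 ≈ 1746.
Total lost output = 608 + 1897 + 1328 + 1746 = 5579 billion.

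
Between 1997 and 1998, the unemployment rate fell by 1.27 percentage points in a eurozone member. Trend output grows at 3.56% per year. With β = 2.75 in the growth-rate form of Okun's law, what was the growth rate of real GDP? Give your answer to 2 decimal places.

Growth-rate Okun's law: g_Y = g_Y* - β × Δu.
g_Y = 3.56 - 2.75 × (-1.27) = 3.56 + 3.4925 = 7.0525%, i.e. 7.05% to 2 d.p.

7.05%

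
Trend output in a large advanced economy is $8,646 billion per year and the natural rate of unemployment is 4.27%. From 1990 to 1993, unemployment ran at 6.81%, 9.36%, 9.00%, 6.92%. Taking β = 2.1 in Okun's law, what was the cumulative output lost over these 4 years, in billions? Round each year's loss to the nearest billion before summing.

$2,725 billion

Year 1990: gap = -2.1 × (6.81 - 4.27) = -5.334%, loss ≈ 8646 × 5.334/100 ≈ 461.
Year 1991: gap = -2.1 × (9.36 - 4.27) = -10.689%, loss ≈ 8646 × 10.689/100 ≈ 924.
Year 1992: gap = -2.1 × (9 - 4.27) = -9.933%, loss ≈ 8646 × 9.933/100 ≈ 859.
Year 1993: gap = -2.1 × (6.92 - 4.27) = -5.565%, loss ≈ 8646 × 5.565/100 ≈ 481.
Total lost output = 461 + 924 + 859 + 481 = 2725 billion.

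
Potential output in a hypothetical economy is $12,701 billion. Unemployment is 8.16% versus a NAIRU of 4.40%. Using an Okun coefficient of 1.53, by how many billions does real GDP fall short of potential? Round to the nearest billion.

$731 billion

Output gap = -1.53 × (8.16 - 4.4) = -1.53 × 3.76 = -5.7528%.
Actual GDP ≈ 12701 × 0.942472 ≈ 11970 billion, so the shortfall is 12701 - 11970 = 731 billion.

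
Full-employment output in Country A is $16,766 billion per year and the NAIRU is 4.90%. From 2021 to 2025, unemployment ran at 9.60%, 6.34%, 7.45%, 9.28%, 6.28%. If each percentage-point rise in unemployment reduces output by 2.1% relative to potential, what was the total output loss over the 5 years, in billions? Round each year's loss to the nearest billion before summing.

Year 2021: gap = -2.1 × (9.6 - 4.9) = -9.87%, loss ≈ 16766 × 9.87/100 ≈ 1655.
Year 2022: gap = -2.1 × (6.34 - 4.9) = -3.024%, loss ≈ 16766 × 3.024/100 ≈ 507.
Year 2023: gap = -2.1 × (7.45 - 4.9) = -5.355%, loss ≈ 16766 × 5.355/100 ≈ 898.
Year 2024: gap = -2.1 × (9.28 - 4.9) = -9.198%, loss ≈ 16766 × 9.198/100 ≈ 1542.
Year 2025: gap = -2.1 × (6.28 - 4.9) = -2.898%, loss ≈ 16766 × 2.898/100 ≈ 486.
Total lost output = 1655 + 507 + 898 + 1542 + 486 = 5088 billion.

$5,088 billion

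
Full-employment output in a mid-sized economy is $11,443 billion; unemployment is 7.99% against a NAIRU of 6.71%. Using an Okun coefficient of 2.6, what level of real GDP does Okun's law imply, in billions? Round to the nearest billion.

$11,062 billion

Unemployment gap = 7.99 - 6.71 = 1.28 points, so the output gap is -2.6 × 1.28 = -3.328%.
Actual GDP = 11443 × (1 - 3.328/100) = 11443 × 0.96672 ≈ 11062 billion.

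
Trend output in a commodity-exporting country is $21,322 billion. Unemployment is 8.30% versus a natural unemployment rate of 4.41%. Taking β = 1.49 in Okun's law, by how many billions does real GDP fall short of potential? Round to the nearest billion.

Output gap = -1.49 × (8.3 - 4.41) = -1.49 × 3.89 = -5.7961%.
Actual GDP ≈ 21322 × 0.942039 ≈ 20086 billion, so the shortfall is 21322 - 20086 = 1236 billion.

$1,236 billion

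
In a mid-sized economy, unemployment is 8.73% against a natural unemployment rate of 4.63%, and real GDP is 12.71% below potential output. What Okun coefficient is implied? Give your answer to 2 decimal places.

Okun's law: output gap = -β × (u - u*).
-12.71 = -β × (8.73 - 4.63) = -β × 4.1, so β = 12.71/4.1 = 3.10.

β ≈ 3.10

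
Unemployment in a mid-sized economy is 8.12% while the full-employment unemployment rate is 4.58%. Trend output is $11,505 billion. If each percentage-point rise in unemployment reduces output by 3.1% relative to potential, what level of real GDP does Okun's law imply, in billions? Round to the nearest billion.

$10,242 billion

Unemployment gap = 8.12 - 4.58 = 3.54 points, so the output gap is -3.1 × 3.54 = -10.974%.
Actual GDP = 11505 × (1 - 10.974/100) = 11505 × 0.89026 ≈ 10242 billion.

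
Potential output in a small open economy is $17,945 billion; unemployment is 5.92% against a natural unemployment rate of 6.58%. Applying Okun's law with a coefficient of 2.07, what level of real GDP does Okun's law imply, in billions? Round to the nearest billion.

$18,190 billion

Unemployment gap = 5.92 - 6.58 = -0.66 points, so the output gap is -2.07 × (-0.66) = 1.3662%.
Actual GDP = 17945 × (1 + 1.3662/100) = 17945 × 1.013662 ≈ 18190 billion.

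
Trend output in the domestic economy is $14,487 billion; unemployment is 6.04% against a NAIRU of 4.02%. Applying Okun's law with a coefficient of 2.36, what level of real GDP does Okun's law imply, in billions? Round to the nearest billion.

Unemployment gap = 6.04 - 4.02 = 2.02 points, so the output gap is -2.36 × 2.02 = -4.7672%.
Actual GDP = 14487 × (1 - 4.7672/100) = 14487 × 0.952328 ≈ 13796 billion.

$13,796 billion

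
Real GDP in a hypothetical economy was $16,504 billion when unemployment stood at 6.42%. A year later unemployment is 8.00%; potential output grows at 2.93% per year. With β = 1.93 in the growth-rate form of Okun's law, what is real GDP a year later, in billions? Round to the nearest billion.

$16,484 billion

Δu = 8 - 6.42 = 1.58 points.
Okun's law (growth form): g_Y = g_Y* - β × Δu = 2.93 - 1.93 × (1.58) = 2.93 - 3.0494 = -0.1194%.
Real GDP in the next year = 16504 × (1 - 0.1194/100) = 16504 × 0.998806 ≈ 16484 billion.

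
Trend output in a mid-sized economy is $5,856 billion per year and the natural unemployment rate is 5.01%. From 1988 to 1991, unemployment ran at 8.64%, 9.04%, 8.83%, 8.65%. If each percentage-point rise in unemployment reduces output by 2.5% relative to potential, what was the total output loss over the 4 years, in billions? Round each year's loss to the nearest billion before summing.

$2,213 billion

Year 1988: gap = -2.5 × (8.64 - 5.01) = -9.075%, loss ≈ 5856 × 9.075/100 ≈ 531.
Year 1989: gap = -2.5 × (9.04 - 5.01) = -10.075%, loss ≈ 5856 × 10.075/100 ≈ 590.
Year 1990: gap = -2.5 × (8.83 - 5.01) = -9.55%, loss ≈ 5856 × 9.55/100 ≈ 559.
Year 1991: gap = -2.5 × (8.65 - 5.01) = -9.1%, loss ≈ 5856 × 9.1/100 ≈ 533.
Total lost output = 531 + 590 + 559 + 533 = 2213 billion.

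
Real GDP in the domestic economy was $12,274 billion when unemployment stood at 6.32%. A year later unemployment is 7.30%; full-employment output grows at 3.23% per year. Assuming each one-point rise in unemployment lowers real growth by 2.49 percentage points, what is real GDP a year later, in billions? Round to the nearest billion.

$12,371 billion

Δu = 7.3 - 6.32 = 0.98 points.
Okun's law (growth form): g_Y = g_Y* - β × Δu = 3.23 - 2.49 × (0.98) = 3.23 - 2.4402 = 0.7898%.
Real GDP in the next year = 12274 × (1 + 0.7898/100) = 12274 × 1.007898 ≈ 12371 billion.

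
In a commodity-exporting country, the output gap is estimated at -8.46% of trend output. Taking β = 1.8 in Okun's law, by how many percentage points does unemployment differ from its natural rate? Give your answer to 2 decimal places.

4.70 percentage points

Okun's law: output gap = -β × (u - u*), so u - u* = -(output gap)/β.
u - u* = -(-8.46)/1.8 = 4.7 percentage points.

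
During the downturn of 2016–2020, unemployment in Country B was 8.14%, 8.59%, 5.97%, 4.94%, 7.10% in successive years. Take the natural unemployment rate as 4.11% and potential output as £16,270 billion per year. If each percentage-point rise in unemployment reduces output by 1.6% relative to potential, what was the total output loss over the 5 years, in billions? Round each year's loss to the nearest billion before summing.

Year 2016: gap = -1.6 × (8.14 - 4.11) = -6.448%, loss ≈ 16270 × 6.448/100 ≈ 1049.
Year 2017: gap = -1.6 × (8.59 - 4.11) = -7.168%, loss ≈ 16270 × 7.168/100 ≈ 1166.
Year 2018: gap = -1.6 × (5.97 - 4.11) = -2.976%, loss ≈ 16270 × 2.976/100 ≈ 484.
Year 2019: gap = -1.6 × (4.94 - 4.11) = -1.328%, loss ≈ 16270 × 1.328/100 ≈ 216.
Year 2020: gap = -1.6 × (7.1 - 4.11) = -4.784%, loss ≈ 16270 × 4.784/100 ≈ 778.
Total lost output = 1049 + 1166 + 484 + 216 + 778 = 3693 billion.

£3,693 billion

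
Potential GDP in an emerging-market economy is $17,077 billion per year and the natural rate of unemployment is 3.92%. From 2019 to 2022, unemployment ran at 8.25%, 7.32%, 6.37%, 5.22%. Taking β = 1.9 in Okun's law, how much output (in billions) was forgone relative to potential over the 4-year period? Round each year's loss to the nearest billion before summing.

$3,725 billion

Year 2019: gap = -1.9 × (8.25 - 3.92) = -8.227%, loss ≈ 17077 × 8.227/100 ≈ 1405.
Year 2020: gap = -1.9 × (7.32 - 3.92) = -6.46%, loss ≈ 17077 × 6.46/100 ≈ 1103.
Year 2021: gap = -1.9 × (6.37 - 3.92) = -4.655%, loss ≈ 17077 × 4.655/100 ≈ 795.
Year 2022: gap = -1.9 × (5.22 - 3.92) = -2.47%, loss ≈ 17077 × 2.47/100 ≈ 422.
Total lost output = 1405 + 1103 + 795 + 422 = 3725 billion.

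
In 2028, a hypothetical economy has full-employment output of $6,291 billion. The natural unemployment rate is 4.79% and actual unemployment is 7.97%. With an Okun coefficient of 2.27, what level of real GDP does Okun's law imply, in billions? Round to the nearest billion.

Unemployment gap = 7.97 - 4.79 = 3.18 points, so the output gap is -2.27 × 3.18 = -7.2186%.
Actual GDP = 6291 × (1 - 7.2186/100) = 6291 × 0.927814 ≈ 5837 billion.

$5,837 billion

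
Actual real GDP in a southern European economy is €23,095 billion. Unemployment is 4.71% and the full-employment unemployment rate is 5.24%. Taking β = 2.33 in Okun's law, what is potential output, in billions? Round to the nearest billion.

Unemployment gap = 4.71 - 5.24 = -0.53 points, so output gap = -2.33 × (-0.53) = 1.2349%.
Since Y = Y* × (1 + gap/100), Y* = 23095/1.012349 ≈ 22813 billion.

€22,813 billion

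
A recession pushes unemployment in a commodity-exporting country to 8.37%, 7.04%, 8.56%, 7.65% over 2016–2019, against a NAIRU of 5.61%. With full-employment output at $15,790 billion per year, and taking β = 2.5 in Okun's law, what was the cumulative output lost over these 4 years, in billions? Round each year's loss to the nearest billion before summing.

$3,624 billion

Year 2016: gap = -2.5 × (8.37 - 5.61) = -6.9%, loss ≈ 15790 × 6.9/100 ≈ 1090.
Year 2017: gap = -2.5 × (7.04 - 5.61) = -3.575%, loss ≈ 15790 × 3.575/100 ≈ 564.
Year 2018: gap = -2.5 × (8.56 - 5.61) = -7.375%, loss ≈ 15790 × 7.375/100 ≈ 1165.
Year 2019: gap = -2.5 × (7.65 - 5.61) = -5.1%, loss ≈ 15790 × 5.1/100 ≈ 805.
Total lost output = 1090 + 564 + 1165 + 805 = 3624 billion.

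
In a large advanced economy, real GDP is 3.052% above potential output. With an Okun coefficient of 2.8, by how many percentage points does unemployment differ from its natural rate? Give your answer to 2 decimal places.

-1.09 percentage points

Okun's law: output gap = -β × (u - u*), so u - u* = -(output gap)/β.
u - u* = -(3.052)/2.8 = -1.09 percentage points.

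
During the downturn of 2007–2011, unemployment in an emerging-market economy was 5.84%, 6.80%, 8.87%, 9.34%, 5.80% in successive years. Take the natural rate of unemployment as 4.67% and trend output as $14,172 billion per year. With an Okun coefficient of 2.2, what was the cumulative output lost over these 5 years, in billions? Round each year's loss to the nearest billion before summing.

$4,146 billion

Year 2007: gap = -2.2 × (5.84 - 4.67) = -2.574%, loss ≈ 14172 × 2.574/100 ≈ 365.
Year 2008: gap = -2.2 × (6.8 - 4.67) = -4.686%, loss ≈ 14172 × 4.686/100 ≈ 664.
Year 2009: gap = -2.2 × (8.87 - 4.67) = -9.24%, loss ≈ 14172 × 9.24/100 ≈ 1309.
Year 2010: gap = -2.2 × (9.34 - 4.67) = -10.274%, loss ≈ 14172 × 10.274/100 ≈ 1456.
Year 2011: gap = -2.2 × (5.8 - 4.67) = -2.486%, loss ≈ 14172 × 2.486/100 ≈ 352.
Total lost output = 365 + 664 + 1309 + 1456 + 352 = 4146 billion.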